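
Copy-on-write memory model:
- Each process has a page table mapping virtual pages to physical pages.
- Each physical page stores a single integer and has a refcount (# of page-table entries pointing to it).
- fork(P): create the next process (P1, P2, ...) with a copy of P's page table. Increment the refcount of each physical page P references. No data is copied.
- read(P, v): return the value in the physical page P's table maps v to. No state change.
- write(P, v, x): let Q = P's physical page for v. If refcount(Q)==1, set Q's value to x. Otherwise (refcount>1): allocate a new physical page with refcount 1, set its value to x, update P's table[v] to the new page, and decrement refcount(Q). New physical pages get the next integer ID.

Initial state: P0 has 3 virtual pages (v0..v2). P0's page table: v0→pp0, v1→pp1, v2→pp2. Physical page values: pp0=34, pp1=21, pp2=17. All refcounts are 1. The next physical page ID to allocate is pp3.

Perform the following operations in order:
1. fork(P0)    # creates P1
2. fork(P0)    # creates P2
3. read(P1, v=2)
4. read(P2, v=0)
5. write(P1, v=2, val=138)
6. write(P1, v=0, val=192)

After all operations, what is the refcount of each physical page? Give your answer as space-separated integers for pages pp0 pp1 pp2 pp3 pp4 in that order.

Answer: 2 3 2 1 1

Derivation:
Op 1: fork(P0) -> P1. 3 ppages; refcounts: pp0:2 pp1:2 pp2:2
Op 2: fork(P0) -> P2. 3 ppages; refcounts: pp0:3 pp1:3 pp2:3
Op 3: read(P1, v2) -> 17. No state change.
Op 4: read(P2, v0) -> 34. No state change.
Op 5: write(P1, v2, 138). refcount(pp2)=3>1 -> COPY to pp3. 4 ppages; refcounts: pp0:3 pp1:3 pp2:2 pp3:1
Op 6: write(P1, v0, 192). refcount(pp0)=3>1 -> COPY to pp4. 5 ppages; refcounts: pp0:2 pp1:3 pp2:2 pp3:1 pp4:1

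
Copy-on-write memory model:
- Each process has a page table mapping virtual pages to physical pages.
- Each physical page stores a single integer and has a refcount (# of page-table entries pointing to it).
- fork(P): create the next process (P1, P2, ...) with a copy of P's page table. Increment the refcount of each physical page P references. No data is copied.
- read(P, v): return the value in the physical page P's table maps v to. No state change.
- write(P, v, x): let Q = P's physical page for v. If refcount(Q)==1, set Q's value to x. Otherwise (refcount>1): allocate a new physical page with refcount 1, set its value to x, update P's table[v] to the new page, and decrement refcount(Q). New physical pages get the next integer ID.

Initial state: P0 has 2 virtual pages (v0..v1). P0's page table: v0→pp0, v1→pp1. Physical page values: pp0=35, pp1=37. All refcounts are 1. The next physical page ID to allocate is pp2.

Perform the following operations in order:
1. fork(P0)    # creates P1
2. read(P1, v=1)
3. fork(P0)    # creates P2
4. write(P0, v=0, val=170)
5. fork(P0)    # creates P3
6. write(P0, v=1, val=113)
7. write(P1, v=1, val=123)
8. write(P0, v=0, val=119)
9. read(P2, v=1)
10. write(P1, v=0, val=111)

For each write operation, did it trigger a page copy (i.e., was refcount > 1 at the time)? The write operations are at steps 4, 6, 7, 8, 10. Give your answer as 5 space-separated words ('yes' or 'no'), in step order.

Op 1: fork(P0) -> P1. 2 ppages; refcounts: pp0:2 pp1:2
Op 2: read(P1, v1) -> 37. No state change.
Op 3: fork(P0) -> P2. 2 ppages; refcounts: pp0:3 pp1:3
Op 4: write(P0, v0, 170). refcount(pp0)=3>1 -> COPY to pp2. 3 ppages; refcounts: pp0:2 pp1:3 pp2:1
Op 5: fork(P0) -> P3. 3 ppages; refcounts: pp0:2 pp1:4 pp2:2
Op 6: write(P0, v1, 113). refcount(pp1)=4>1 -> COPY to pp3. 4 ppages; refcounts: pp0:2 pp1:3 pp2:2 pp3:1
Op 7: write(P1, v1, 123). refcount(pp1)=3>1 -> COPY to pp4. 5 ppages; refcounts: pp0:2 pp1:2 pp2:2 pp3:1 pp4:1
Op 8: write(P0, v0, 119). refcount(pp2)=2>1 -> COPY to pp5. 6 ppages; refcounts: pp0:2 pp1:2 pp2:1 pp3:1 pp4:1 pp5:1
Op 9: read(P2, v1) -> 37. No state change.
Op 10: write(P1, v0, 111). refcount(pp0)=2>1 -> COPY to pp6. 7 ppages; refcounts: pp0:1 pp1:2 pp2:1 pp3:1 pp4:1 pp5:1 pp6:1

yes yes yes yes yes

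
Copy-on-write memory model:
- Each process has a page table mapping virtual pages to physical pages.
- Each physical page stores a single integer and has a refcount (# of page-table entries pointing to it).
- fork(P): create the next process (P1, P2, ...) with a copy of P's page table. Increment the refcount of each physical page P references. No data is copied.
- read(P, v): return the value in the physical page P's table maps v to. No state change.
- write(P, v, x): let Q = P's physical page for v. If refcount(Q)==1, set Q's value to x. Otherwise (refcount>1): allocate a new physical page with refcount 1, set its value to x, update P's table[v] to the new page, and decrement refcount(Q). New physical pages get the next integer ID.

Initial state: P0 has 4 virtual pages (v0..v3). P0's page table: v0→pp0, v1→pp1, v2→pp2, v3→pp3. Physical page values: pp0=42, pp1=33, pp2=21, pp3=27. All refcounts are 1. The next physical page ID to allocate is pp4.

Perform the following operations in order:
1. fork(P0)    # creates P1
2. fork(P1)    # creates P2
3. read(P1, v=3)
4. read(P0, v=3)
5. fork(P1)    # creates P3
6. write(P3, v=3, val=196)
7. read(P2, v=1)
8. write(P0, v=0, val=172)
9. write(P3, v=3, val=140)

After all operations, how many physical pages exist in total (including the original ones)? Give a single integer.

Op 1: fork(P0) -> P1. 4 ppages; refcounts: pp0:2 pp1:2 pp2:2 pp3:2
Op 2: fork(P1) -> P2. 4 ppages; refcounts: pp0:3 pp1:3 pp2:3 pp3:3
Op 3: read(P1, v3) -> 27. No state change.
Op 4: read(P0, v3) -> 27. No state change.
Op 5: fork(P1) -> P3. 4 ppages; refcounts: pp0:4 pp1:4 pp2:4 pp3:4
Op 6: write(P3, v3, 196). refcount(pp3)=4>1 -> COPY to pp4. 5 ppages; refcounts: pp0:4 pp1:4 pp2:4 pp3:3 pp4:1
Op 7: read(P2, v1) -> 33. No state change.
Op 8: write(P0, v0, 172). refcount(pp0)=4>1 -> COPY to pp5. 6 ppages; refcounts: pp0:3 pp1:4 pp2:4 pp3:3 pp4:1 pp5:1
Op 9: write(P3, v3, 140). refcount(pp4)=1 -> write in place. 6 ppages; refcounts: pp0:3 pp1:4 pp2:4 pp3:3 pp4:1 pp5:1

Answer: 6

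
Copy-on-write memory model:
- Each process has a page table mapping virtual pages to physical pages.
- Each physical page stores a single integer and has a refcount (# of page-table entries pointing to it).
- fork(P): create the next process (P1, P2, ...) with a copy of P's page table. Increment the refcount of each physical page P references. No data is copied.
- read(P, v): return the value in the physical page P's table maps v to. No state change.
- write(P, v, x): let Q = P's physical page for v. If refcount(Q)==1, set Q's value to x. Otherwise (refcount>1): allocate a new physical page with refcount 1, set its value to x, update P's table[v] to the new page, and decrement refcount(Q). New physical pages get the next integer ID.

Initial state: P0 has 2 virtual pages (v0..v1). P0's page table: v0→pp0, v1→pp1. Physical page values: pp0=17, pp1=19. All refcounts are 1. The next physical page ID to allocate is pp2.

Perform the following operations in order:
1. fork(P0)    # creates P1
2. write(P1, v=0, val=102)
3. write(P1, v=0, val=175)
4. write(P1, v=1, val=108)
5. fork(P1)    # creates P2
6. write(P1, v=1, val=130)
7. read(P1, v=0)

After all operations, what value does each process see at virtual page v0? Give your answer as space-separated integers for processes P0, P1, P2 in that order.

Op 1: fork(P0) -> P1. 2 ppages; refcounts: pp0:2 pp1:2
Op 2: write(P1, v0, 102). refcount(pp0)=2>1 -> COPY to pp2. 3 ppages; refcounts: pp0:1 pp1:2 pp2:1
Op 3: write(P1, v0, 175). refcount(pp2)=1 -> write in place. 3 ppages; refcounts: pp0:1 pp1:2 pp2:1
Op 4: write(P1, v1, 108). refcount(pp1)=2>1 -> COPY to pp3. 4 ppages; refcounts: pp0:1 pp1:1 pp2:1 pp3:1
Op 5: fork(P1) -> P2. 4 ppages; refcounts: pp0:1 pp1:1 pp2:2 pp3:2
Op 6: write(P1, v1, 130). refcount(pp3)=2>1 -> COPY to pp4. 5 ppages; refcounts: pp0:1 pp1:1 pp2:2 pp3:1 pp4:1
Op 7: read(P1, v0) -> 175. No state change.
P0: v0 -> pp0 = 17
P1: v0 -> pp2 = 175
P2: v0 -> pp2 = 175

Answer: 17 175 175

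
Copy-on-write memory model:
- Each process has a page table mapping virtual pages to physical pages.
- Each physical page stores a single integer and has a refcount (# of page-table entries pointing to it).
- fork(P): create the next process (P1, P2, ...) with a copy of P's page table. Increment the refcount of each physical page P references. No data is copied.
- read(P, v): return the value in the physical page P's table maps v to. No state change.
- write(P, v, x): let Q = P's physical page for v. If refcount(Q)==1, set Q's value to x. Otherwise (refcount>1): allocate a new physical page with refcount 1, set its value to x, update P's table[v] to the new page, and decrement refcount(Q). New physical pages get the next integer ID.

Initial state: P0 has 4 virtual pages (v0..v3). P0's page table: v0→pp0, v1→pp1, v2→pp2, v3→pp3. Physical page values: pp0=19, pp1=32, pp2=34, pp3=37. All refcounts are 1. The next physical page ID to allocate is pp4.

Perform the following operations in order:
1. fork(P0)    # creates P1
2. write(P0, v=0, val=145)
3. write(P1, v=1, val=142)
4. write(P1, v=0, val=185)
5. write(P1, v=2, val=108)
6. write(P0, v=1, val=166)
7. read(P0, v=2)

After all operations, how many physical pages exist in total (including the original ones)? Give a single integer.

Op 1: fork(P0) -> P1. 4 ppages; refcounts: pp0:2 pp1:2 pp2:2 pp3:2
Op 2: write(P0, v0, 145). refcount(pp0)=2>1 -> COPY to pp4. 5 ppages; refcounts: pp0:1 pp1:2 pp2:2 pp3:2 pp4:1
Op 3: write(P1, v1, 142). refcount(pp1)=2>1 -> COPY to pp5. 6 ppages; refcounts: pp0:1 pp1:1 pp2:2 pp3:2 pp4:1 pp5:1
Op 4: write(P1, v0, 185). refcount(pp0)=1 -> write in place. 6 ppages; refcounts: pp0:1 pp1:1 pp2:2 pp3:2 pp4:1 pp5:1
Op 5: write(P1, v2, 108). refcount(pp2)=2>1 -> COPY to pp6. 7 ppages; refcounts: pp0:1 pp1:1 pp2:1 pp3:2 pp4:1 pp5:1 pp6:1
Op 6: write(P0, v1, 166). refcount(pp1)=1 -> write in place. 7 ppages; refcounts: pp0:1 pp1:1 pp2:1 pp3:2 pp4:1 pp5:1 pp6:1
Op 7: read(P0, v2) -> 34. No state change.

Answer: 7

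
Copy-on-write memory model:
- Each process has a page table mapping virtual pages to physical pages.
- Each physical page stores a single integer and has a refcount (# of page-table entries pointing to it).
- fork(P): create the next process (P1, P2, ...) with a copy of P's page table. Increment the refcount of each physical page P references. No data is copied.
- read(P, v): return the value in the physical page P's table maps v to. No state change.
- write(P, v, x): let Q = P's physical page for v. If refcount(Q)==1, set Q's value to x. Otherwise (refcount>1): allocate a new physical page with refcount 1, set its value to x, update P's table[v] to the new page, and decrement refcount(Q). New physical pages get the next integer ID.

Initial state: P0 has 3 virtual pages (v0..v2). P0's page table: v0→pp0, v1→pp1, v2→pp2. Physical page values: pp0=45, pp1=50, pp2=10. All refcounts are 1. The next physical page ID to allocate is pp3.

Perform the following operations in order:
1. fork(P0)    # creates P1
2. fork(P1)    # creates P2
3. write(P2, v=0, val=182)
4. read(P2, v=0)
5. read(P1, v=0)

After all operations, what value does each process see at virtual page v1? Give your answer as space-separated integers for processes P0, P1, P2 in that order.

Answer: 50 50 50

Derivation:
Op 1: fork(P0) -> P1. 3 ppages; refcounts: pp0:2 pp1:2 pp2:2
Op 2: fork(P1) -> P2. 3 ppages; refcounts: pp0:3 pp1:3 pp2:3
Op 3: write(P2, v0, 182). refcount(pp0)=3>1 -> COPY to pp3. 4 ppages; refcounts: pp0:2 pp1:3 pp2:3 pp3:1
Op 4: read(P2, v0) -> 182. No state change.
Op 5: read(P1, v0) -> 45. No state change.
P0: v1 -> pp1 = 50
P1: v1 -> pp1 = 50
P2: v1 -> pp1 = 50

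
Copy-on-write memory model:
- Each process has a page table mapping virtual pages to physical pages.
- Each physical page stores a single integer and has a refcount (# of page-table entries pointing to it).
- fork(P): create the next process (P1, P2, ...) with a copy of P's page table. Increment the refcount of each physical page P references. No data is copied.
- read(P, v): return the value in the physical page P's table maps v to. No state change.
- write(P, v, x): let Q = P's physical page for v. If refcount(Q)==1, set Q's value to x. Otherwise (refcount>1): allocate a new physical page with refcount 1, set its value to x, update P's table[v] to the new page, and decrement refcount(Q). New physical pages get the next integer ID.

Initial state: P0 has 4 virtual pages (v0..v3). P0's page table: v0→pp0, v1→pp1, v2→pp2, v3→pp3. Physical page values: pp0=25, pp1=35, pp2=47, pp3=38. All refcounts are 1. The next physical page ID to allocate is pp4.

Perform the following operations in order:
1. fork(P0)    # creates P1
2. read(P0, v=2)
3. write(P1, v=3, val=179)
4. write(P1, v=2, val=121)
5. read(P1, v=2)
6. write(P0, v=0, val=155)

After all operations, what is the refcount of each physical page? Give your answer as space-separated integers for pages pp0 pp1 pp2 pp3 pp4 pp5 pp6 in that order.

Answer: 1 2 1 1 1 1 1

Derivation:
Op 1: fork(P0) -> P1. 4 ppages; refcounts: pp0:2 pp1:2 pp2:2 pp3:2
Op 2: read(P0, v2) -> 47. No state change.
Op 3: write(P1, v3, 179). refcount(pp3)=2>1 -> COPY to pp4. 5 ppages; refcounts: pp0:2 pp1:2 pp2:2 pp3:1 pp4:1
Op 4: write(P1, v2, 121). refcount(pp2)=2>1 -> COPY to pp5. 6 ppages; refcounts: pp0:2 pp1:2 pp2:1 pp3:1 pp4:1 pp5:1
Op 5: read(P1, v2) -> 121. No state change.
Op 6: write(P0, v0, 155). refcount(pp0)=2>1 -> COPY to pp6. 7 ppages; refcounts: pp0:1 pp1:2 pp2:1 pp3:1 pp4:1 pp5:1 pp6:1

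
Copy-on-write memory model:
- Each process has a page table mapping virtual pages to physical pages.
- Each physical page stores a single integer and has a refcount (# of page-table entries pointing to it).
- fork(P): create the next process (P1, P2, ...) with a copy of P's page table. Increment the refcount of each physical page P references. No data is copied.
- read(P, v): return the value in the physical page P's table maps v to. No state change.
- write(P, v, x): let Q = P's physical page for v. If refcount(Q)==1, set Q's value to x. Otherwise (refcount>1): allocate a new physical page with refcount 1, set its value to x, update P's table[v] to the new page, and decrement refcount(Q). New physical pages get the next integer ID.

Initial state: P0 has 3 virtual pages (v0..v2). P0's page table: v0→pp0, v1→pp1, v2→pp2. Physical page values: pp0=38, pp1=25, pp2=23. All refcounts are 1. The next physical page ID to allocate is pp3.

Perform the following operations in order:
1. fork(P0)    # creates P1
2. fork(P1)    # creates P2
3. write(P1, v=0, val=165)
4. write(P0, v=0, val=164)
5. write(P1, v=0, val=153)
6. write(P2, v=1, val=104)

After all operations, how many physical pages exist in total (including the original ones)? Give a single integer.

Op 1: fork(P0) -> P1. 3 ppages; refcounts: pp0:2 pp1:2 pp2:2
Op 2: fork(P1) -> P2. 3 ppages; refcounts: pp0:3 pp1:3 pp2:3
Op 3: write(P1, v0, 165). refcount(pp0)=3>1 -> COPY to pp3. 4 ppages; refcounts: pp0:2 pp1:3 pp2:3 pp3:1
Op 4: write(P0, v0, 164). refcount(pp0)=2>1 -> COPY to pp4. 5 ppages; refcounts: pp0:1 pp1:3 pp2:3 pp3:1 pp4:1
Op 5: write(P1, v0, 153). refcount(pp3)=1 -> write in place. 5 ppages; refcounts: pp0:1 pp1:3 pp2:3 pp3:1 pp4:1
Op 6: write(P2, v1, 104). refcount(pp1)=3>1 -> COPY to pp5. 6 ppages; refcounts: pp0:1 pp1:2 pp2:3 pp3:1 pp4:1 pp5:1

Answer: 6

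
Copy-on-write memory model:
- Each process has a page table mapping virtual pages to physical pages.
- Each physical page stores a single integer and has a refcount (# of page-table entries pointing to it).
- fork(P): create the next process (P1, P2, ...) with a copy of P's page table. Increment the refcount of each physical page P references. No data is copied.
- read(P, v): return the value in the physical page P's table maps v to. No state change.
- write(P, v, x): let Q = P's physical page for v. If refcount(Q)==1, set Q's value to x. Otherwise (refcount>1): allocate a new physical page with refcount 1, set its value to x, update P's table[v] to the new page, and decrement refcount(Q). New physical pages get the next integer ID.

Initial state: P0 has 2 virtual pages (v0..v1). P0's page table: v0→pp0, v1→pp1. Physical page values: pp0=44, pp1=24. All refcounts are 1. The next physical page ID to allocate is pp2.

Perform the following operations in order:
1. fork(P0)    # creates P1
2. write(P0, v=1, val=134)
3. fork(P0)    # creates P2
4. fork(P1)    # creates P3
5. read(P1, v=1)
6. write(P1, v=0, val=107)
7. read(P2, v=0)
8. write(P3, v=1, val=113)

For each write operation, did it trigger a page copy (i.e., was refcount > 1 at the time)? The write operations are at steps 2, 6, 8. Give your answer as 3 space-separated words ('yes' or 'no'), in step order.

Op 1: fork(P0) -> P1. 2 ppages; refcounts: pp0:2 pp1:2
Op 2: write(P0, v1, 134). refcount(pp1)=2>1 -> COPY to pp2. 3 ppages; refcounts: pp0:2 pp1:1 pp2:1
Op 3: fork(P0) -> P2. 3 ppages; refcounts: pp0:3 pp1:1 pp2:2
Op 4: fork(P1) -> P3. 3 ppages; refcounts: pp0:4 pp1:2 pp2:2
Op 5: read(P1, v1) -> 24. No state change.
Op 6: write(P1, v0, 107). refcount(pp0)=4>1 -> COPY to pp3. 4 ppages; refcounts: pp0:3 pp1:2 pp2:2 pp3:1
Op 7: read(P2, v0) -> 44. No state change.
Op 8: write(P3, v1, 113). refcount(pp1)=2>1 -> COPY to pp4. 5 ppages; refcounts: pp0:3 pp1:1 pp2:2 pp3:1 pp4:1

yes yes yes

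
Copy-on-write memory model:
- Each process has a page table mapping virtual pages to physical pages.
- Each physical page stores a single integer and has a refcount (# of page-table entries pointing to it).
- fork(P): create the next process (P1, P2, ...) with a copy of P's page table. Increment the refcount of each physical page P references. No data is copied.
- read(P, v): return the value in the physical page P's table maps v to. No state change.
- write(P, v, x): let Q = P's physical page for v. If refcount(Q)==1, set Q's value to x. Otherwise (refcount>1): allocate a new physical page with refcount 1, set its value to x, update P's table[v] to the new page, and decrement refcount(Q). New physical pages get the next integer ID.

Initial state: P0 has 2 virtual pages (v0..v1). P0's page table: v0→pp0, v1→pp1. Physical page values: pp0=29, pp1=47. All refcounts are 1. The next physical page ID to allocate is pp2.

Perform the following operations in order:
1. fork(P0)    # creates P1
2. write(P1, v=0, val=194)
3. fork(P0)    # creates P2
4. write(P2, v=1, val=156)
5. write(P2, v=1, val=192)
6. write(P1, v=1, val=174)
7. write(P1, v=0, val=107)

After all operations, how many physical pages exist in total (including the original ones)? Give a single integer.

Op 1: fork(P0) -> P1. 2 ppages; refcounts: pp0:2 pp1:2
Op 2: write(P1, v0, 194). refcount(pp0)=2>1 -> COPY to pp2. 3 ppages; refcounts: pp0:1 pp1:2 pp2:1
Op 3: fork(P0) -> P2. 3 ppages; refcounts: pp0:2 pp1:3 pp2:1
Op 4: write(P2, v1, 156). refcount(pp1)=3>1 -> COPY to pp3. 4 ppages; refcounts: pp0:2 pp1:2 pp2:1 pp3:1
Op 5: write(P2, v1, 192). refcount(pp3)=1 -> write in place. 4 ppages; refcounts: pp0:2 pp1:2 pp2:1 pp3:1
Op 6: write(P1, v1, 174). refcount(pp1)=2>1 -> COPY to pp4. 5 ppages; refcounts: pp0:2 pp1:1 pp2:1 pp3:1 pp4:1
Op 7: write(P1, v0, 107). refcount(pp2)=1 -> write in place. 5 ppages; refcounts: pp0:2 pp1:1 pp2:1 pp3:1 pp4:1

Answer: 5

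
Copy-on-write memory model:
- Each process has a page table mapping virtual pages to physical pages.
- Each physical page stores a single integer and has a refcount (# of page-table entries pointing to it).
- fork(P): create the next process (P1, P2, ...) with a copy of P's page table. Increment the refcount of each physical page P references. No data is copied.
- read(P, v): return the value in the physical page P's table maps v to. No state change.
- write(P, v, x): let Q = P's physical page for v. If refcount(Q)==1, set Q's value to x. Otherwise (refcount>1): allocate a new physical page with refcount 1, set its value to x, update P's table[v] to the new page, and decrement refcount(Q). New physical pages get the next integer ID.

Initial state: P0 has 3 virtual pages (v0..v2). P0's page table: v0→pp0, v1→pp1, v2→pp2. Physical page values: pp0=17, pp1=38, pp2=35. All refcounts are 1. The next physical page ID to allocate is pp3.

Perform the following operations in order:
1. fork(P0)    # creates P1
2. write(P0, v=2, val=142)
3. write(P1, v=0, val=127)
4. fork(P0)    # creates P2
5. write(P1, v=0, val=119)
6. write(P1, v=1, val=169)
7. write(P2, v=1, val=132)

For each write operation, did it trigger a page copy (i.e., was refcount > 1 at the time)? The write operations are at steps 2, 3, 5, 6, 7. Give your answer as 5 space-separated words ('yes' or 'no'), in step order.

Op 1: fork(P0) -> P1. 3 ppages; refcounts: pp0:2 pp1:2 pp2:2
Op 2: write(P0, v2, 142). refcount(pp2)=2>1 -> COPY to pp3. 4 ppages; refcounts: pp0:2 pp1:2 pp2:1 pp3:1
Op 3: write(P1, v0, 127). refcount(pp0)=2>1 -> COPY to pp4. 5 ppages; refcounts: pp0:1 pp1:2 pp2:1 pp3:1 pp4:1
Op 4: fork(P0) -> P2. 5 ppages; refcounts: pp0:2 pp1:3 pp2:1 pp3:2 pp4:1
Op 5: write(P1, v0, 119). refcount(pp4)=1 -> write in place. 5 ppages; refcounts: pp0:2 pp1:3 pp2:1 pp3:2 pp4:1
Op 6: write(P1, v1, 169). refcount(pp1)=3>1 -> COPY to pp5. 6 ppages; refcounts: pp0:2 pp1:2 pp2:1 pp3:2 pp4:1 pp5:1
Op 7: write(P2, v1, 132). refcount(pp1)=2>1 -> COPY to pp6. 7 ppages; refcounts: pp0:2 pp1:1 pp2:1 pp3:2 pp4:1 pp5:1 pp6:1

yes yes no yes yes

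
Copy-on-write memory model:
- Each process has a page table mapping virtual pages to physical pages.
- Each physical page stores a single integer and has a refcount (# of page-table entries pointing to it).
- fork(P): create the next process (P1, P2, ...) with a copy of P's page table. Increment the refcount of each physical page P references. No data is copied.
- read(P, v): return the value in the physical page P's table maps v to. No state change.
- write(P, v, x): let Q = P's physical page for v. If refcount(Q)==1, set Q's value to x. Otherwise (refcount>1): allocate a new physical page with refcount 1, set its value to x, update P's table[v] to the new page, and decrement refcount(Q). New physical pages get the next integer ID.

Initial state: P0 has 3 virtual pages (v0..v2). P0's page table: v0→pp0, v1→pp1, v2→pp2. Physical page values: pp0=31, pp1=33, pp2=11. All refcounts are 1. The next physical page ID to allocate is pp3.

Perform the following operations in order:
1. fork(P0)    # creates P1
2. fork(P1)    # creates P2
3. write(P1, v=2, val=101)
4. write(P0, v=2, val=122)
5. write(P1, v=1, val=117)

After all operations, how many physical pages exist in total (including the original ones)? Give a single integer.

Op 1: fork(P0) -> P1. 3 ppages; refcounts: pp0:2 pp1:2 pp2:2
Op 2: fork(P1) -> P2. 3 ppages; refcounts: pp0:3 pp1:3 pp2:3
Op 3: write(P1, v2, 101). refcount(pp2)=3>1 -> COPY to pp3. 4 ppages; refcounts: pp0:3 pp1:3 pp2:2 pp3:1
Op 4: write(P0, v2, 122). refcount(pp2)=2>1 -> COPY to pp4. 5 ppages; refcounts: pp0:3 pp1:3 pp2:1 pp3:1 pp4:1
Op 5: write(P1, v1, 117). refcount(pp1)=3>1 -> COPY to pp5. 6 ppages; refcounts: pp0:3 pp1:2 pp2:1 pp3:1 pp4:1 pp5:1

Answer: 6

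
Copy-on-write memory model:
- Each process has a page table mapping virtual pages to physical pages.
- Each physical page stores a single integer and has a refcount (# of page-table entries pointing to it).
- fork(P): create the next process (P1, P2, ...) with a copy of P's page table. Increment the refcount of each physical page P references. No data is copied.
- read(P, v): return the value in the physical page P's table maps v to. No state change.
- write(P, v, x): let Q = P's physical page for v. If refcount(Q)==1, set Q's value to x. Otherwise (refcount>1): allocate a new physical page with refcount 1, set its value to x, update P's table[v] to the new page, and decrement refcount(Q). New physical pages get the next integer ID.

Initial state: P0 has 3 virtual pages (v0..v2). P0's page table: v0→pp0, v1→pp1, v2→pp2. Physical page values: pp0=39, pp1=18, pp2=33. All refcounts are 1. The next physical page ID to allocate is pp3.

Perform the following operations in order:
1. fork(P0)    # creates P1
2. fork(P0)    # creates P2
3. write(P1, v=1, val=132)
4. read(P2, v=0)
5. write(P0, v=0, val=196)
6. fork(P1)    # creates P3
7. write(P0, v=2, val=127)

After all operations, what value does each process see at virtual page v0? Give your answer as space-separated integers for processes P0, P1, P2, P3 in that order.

Op 1: fork(P0) -> P1. 3 ppages; refcounts: pp0:2 pp1:2 pp2:2
Op 2: fork(P0) -> P2. 3 ppages; refcounts: pp0:3 pp1:3 pp2:3
Op 3: write(P1, v1, 132). refcount(pp1)=3>1 -> COPY to pp3. 4 ppages; refcounts: pp0:3 pp1:2 pp2:3 pp3:1
Op 4: read(P2, v0) -> 39. No state change.
Op 5: write(P0, v0, 196). refcount(pp0)=3>1 -> COPY to pp4. 5 ppages; refcounts: pp0:2 pp1:2 pp2:3 pp3:1 pp4:1
Op 6: fork(P1) -> P3. 5 ppages; refcounts: pp0:3 pp1:2 pp2:4 pp3:2 pp4:1
Op 7: write(P0, v2, 127). refcount(pp2)=4>1 -> COPY to pp5. 6 ppages; refcounts: pp0:3 pp1:2 pp2:3 pp3:2 pp4:1 pp5:1
P0: v0 -> pp4 = 196
P1: v0 -> pp0 = 39
P2: v0 -> pp0 = 39
P3: v0 -> pp0 = 39

Answer: 196 39 39 39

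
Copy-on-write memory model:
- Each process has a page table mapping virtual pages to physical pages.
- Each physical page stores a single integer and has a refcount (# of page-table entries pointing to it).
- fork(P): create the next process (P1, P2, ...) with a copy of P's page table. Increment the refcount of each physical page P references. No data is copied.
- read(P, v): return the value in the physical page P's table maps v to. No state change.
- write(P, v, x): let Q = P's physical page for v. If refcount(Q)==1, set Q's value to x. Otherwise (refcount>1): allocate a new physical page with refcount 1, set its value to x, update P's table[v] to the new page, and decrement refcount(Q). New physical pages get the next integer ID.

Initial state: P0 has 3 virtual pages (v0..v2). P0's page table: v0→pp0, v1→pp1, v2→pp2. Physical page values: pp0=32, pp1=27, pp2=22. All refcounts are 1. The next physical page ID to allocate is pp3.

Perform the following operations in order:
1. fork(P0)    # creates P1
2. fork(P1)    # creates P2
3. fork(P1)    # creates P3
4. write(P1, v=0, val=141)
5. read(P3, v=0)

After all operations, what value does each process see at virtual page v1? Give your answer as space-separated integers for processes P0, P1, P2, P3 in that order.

Answer: 27 27 27 27

Derivation:
Op 1: fork(P0) -> P1. 3 ppages; refcounts: pp0:2 pp1:2 pp2:2
Op 2: fork(P1) -> P2. 3 ppages; refcounts: pp0:3 pp1:3 pp2:3
Op 3: fork(P1) -> P3. 3 ppages; refcounts: pp0:4 pp1:4 pp2:4
Op 4: write(P1, v0, 141). refcount(pp0)=4>1 -> COPY to pp3. 4 ppages; refcounts: pp0:3 pp1:4 pp2:4 pp3:1
Op 5: read(P3, v0) -> 32. No state change.
P0: v1 -> pp1 = 27
P1: v1 -> pp1 = 27
P2: v1 -> pp1 = 27
P3: v1 -> pp1 = 27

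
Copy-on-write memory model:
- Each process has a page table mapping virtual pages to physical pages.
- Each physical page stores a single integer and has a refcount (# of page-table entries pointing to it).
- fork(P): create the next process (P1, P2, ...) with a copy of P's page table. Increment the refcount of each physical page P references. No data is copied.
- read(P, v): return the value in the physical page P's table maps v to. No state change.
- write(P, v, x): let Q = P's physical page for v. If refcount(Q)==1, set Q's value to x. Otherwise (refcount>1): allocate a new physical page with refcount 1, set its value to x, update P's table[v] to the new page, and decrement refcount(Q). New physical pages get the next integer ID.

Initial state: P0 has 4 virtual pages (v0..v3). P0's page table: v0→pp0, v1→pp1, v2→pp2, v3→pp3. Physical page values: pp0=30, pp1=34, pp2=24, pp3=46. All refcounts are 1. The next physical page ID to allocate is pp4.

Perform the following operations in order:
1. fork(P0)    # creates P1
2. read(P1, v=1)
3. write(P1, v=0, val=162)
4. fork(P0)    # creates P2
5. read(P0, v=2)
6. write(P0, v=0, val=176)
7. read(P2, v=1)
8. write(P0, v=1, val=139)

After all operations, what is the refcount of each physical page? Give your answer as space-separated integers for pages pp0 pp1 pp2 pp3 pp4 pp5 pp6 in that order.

Op 1: fork(P0) -> P1. 4 ppages; refcounts: pp0:2 pp1:2 pp2:2 pp3:2
Op 2: read(P1, v1) -> 34. No state change.
Op 3: write(P1, v0, 162). refcount(pp0)=2>1 -> COPY to pp4. 5 ppages; refcounts: pp0:1 pp1:2 pp2:2 pp3:2 pp4:1
Op 4: fork(P0) -> P2. 5 ppages; refcounts: pp0:2 pp1:3 pp2:3 pp3:3 pp4:1
Op 5: read(P0, v2) -> 24. No state change.
Op 6: write(P0, v0, 176). refcount(pp0)=2>1 -> COPY to pp5. 6 ppages; refcounts: pp0:1 pp1:3 pp2:3 pp3:3 pp4:1 pp5:1
Op 7: read(P2, v1) -> 34. No state change.
Op 8: write(P0, v1, 139). refcount(pp1)=3>1 -> COPY to pp6. 7 ppages; refcounts: pp0:1 pp1:2 pp2:3 pp3:3 pp4:1 pp5:1 pp6:1

Answer: 1 2 3 3 1 1 1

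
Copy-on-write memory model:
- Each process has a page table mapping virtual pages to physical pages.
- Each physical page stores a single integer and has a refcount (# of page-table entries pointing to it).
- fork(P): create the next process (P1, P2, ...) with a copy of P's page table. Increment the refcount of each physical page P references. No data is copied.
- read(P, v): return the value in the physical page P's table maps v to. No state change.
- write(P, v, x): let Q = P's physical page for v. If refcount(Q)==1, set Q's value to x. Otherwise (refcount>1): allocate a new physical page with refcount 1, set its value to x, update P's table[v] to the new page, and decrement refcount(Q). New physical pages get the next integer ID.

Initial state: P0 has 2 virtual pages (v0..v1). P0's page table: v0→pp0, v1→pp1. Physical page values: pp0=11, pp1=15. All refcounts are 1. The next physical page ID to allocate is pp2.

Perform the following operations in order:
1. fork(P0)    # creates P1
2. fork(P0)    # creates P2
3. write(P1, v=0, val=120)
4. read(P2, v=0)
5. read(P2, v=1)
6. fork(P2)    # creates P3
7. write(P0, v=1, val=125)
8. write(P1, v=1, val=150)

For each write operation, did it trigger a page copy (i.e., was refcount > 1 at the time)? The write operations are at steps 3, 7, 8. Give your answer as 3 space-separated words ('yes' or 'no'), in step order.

Op 1: fork(P0) -> P1. 2 ppages; refcounts: pp0:2 pp1:2
Op 2: fork(P0) -> P2. 2 ppages; refcounts: pp0:3 pp1:3
Op 3: write(P1, v0, 120). refcount(pp0)=3>1 -> COPY to pp2. 3 ppages; refcounts: pp0:2 pp1:3 pp2:1
Op 4: read(P2, v0) -> 11. No state change.
Op 5: read(P2, v1) -> 15. No state change.
Op 6: fork(P2) -> P3. 3 ppages; refcounts: pp0:3 pp1:4 pp2:1
Op 7: write(P0, v1, 125). refcount(pp1)=4>1 -> COPY to pp3. 4 ppages; refcounts: pp0:3 pp1:3 pp2:1 pp3:1
Op 8: write(P1, v1, 150). refcount(pp1)=3>1 -> COPY to pp4. 5 ppages; refcounts: pp0:3 pp1:2 pp2:1 pp3:1 pp4:1

yes yes yes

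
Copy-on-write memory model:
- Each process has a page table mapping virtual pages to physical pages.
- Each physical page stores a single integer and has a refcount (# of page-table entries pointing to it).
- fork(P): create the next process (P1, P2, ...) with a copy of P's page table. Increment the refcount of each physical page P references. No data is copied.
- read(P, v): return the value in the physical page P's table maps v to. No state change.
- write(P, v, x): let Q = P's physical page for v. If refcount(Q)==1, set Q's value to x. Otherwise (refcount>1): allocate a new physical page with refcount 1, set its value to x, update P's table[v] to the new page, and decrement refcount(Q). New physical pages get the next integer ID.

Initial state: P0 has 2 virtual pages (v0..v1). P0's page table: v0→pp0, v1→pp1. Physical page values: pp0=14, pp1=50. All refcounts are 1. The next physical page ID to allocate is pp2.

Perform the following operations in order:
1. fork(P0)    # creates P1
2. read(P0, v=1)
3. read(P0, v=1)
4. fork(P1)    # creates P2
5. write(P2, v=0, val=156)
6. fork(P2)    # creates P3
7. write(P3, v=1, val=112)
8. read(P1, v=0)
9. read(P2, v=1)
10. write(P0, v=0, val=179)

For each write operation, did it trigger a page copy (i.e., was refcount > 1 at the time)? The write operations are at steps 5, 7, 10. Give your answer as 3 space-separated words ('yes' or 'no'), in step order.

Op 1: fork(P0) -> P1. 2 ppages; refcounts: pp0:2 pp1:2
Op 2: read(P0, v1) -> 50. No state change.
Op 3: read(P0, v1) -> 50. No state change.
Op 4: fork(P1) -> P2. 2 ppages; refcounts: pp0:3 pp1:3
Op 5: write(P2, v0, 156). refcount(pp0)=3>1 -> COPY to pp2. 3 ppages; refcounts: pp0:2 pp1:3 pp2:1
Op 6: fork(P2) -> P3. 3 ppages; refcounts: pp0:2 pp1:4 pp2:2
Op 7: write(P3, v1, 112). refcount(pp1)=4>1 -> COPY to pp3. 4 ppages; refcounts: pp0:2 pp1:3 pp2:2 pp3:1
Op 8: read(P1, v0) -> 14. No state change.
Op 9: read(P2, v1) -> 50. No state change.
Op 10: write(P0, v0, 179). refcount(pp0)=2>1 -> COPY to pp4. 5 ppages; refcounts: pp0:1 pp1:3 pp2:2 pp3:1 pp4:1

yes yes yes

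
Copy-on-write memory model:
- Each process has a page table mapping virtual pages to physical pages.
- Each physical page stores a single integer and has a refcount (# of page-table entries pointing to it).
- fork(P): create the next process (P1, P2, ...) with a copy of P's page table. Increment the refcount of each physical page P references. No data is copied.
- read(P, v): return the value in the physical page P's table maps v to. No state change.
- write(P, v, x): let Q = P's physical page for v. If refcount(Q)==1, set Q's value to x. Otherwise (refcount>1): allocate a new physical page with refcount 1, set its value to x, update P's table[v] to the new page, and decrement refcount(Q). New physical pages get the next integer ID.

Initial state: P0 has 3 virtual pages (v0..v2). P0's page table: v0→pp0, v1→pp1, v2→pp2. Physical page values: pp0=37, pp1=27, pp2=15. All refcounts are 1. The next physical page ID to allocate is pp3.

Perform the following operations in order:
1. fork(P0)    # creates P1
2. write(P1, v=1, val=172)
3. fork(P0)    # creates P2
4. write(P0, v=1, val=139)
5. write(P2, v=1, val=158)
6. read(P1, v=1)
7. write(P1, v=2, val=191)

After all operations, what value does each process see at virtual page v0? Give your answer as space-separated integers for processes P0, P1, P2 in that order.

Op 1: fork(P0) -> P1. 3 ppages; refcounts: pp0:2 pp1:2 pp2:2
Op 2: write(P1, v1, 172). refcount(pp1)=2>1 -> COPY to pp3. 4 ppages; refcounts: pp0:2 pp1:1 pp2:2 pp3:1
Op 3: fork(P0) -> P2. 4 ppages; refcounts: pp0:3 pp1:2 pp2:3 pp3:1
Op 4: write(P0, v1, 139). refcount(pp1)=2>1 -> COPY to pp4. 5 ppages; refcounts: pp0:3 pp1:1 pp2:3 pp3:1 pp4:1
Op 5: write(P2, v1, 158). refcount(pp1)=1 -> write in place. 5 ppages; refcounts: pp0:3 pp1:1 pp2:3 pp3:1 pp4:1
Op 6: read(P1, v1) -> 172. No state change.
Op 7: write(P1, v2, 191). refcount(pp2)=3>1 -> COPY to pp5. 6 ppages; refcounts: pp0:3 pp1:1 pp2:2 pp3:1 pp4:1 pp5:1
P0: v0 -> pp0 = 37
P1: v0 -> pp0 = 37
P2: v0 -> pp0 = 37

Answer: 37 37 37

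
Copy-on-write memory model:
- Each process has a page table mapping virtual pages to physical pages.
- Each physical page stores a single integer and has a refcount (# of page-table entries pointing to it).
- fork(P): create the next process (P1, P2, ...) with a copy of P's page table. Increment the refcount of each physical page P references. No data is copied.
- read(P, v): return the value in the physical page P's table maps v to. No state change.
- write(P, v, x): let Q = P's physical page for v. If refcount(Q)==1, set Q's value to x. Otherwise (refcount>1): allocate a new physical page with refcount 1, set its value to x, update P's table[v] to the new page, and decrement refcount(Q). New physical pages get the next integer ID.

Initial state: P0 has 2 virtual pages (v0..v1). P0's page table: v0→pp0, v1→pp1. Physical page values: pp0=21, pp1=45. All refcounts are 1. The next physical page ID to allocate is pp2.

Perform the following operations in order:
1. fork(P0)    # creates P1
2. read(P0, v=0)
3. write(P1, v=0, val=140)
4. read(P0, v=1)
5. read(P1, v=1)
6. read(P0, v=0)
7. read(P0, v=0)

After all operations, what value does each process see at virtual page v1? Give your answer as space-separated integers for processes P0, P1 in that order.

Op 1: fork(P0) -> P1. 2 ppages; refcounts: pp0:2 pp1:2
Op 2: read(P0, v0) -> 21. No state change.
Op 3: write(P1, v0, 140). refcount(pp0)=2>1 -> COPY to pp2. 3 ppages; refcounts: pp0:1 pp1:2 pp2:1
Op 4: read(P0, v1) -> 45. No state change.
Op 5: read(P1, v1) -> 45. No state change.
Op 6: read(P0, v0) -> 21. No state change.
Op 7: read(P0, v0) -> 21. No state change.
P0: v1 -> pp1 = 45
P1: v1 -> pp1 = 45

Answer: 45 45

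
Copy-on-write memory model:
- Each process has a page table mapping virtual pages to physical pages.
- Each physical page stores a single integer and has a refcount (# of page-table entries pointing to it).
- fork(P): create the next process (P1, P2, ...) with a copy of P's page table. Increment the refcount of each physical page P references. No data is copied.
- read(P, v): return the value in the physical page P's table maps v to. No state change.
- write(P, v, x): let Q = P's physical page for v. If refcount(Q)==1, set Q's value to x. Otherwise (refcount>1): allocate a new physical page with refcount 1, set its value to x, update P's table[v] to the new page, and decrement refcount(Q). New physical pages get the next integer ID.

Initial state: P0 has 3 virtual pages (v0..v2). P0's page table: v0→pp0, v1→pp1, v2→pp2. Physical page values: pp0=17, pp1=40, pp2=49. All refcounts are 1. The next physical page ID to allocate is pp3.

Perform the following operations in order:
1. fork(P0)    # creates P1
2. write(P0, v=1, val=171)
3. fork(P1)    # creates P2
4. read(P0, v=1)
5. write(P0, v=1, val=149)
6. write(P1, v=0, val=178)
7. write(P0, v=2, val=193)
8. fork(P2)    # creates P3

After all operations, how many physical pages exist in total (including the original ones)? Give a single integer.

Answer: 6

Derivation:
Op 1: fork(P0) -> P1. 3 ppages; refcounts: pp0:2 pp1:2 pp2:2
Op 2: write(P0, v1, 171). refcount(pp1)=2>1 -> COPY to pp3. 4 ppages; refcounts: pp0:2 pp1:1 pp2:2 pp3:1
Op 3: fork(P1) -> P2. 4 ppages; refcounts: pp0:3 pp1:2 pp2:3 pp3:1
Op 4: read(P0, v1) -> 171. No state change.
Op 5: write(P0, v1, 149). refcount(pp3)=1 -> write in place. 4 ppages; refcounts: pp0:3 pp1:2 pp2:3 pp3:1
Op 6: write(P1, v0, 178). refcount(pp0)=3>1 -> COPY to pp4. 5 ppages; refcounts: pp0:2 pp1:2 pp2:3 pp3:1 pp4:1
Op 7: write(P0, v2, 193). refcount(pp2)=3>1 -> COPY to pp5. 6 ppages; refcounts: pp0:2 pp1:2 pp2:2 pp3:1 pp4:1 pp5:1
Op 8: fork(P2) -> P3. 6 ppages; refcounts: pp0:3 pp1:3 pp2:3 pp3:1 pp4:1 pp5:1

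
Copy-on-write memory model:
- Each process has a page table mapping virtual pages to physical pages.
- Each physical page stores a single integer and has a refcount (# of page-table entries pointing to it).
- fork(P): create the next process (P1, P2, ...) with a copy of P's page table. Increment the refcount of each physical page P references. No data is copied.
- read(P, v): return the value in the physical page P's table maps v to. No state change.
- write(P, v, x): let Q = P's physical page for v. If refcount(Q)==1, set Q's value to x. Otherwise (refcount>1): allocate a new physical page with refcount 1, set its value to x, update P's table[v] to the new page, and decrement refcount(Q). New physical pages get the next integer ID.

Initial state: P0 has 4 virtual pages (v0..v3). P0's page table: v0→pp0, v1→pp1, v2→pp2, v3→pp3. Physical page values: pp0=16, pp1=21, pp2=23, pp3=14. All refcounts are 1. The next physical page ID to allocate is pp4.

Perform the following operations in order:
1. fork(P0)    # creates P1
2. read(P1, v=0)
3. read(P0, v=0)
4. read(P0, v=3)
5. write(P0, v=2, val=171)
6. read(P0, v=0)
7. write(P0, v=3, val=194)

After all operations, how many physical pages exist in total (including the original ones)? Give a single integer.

Op 1: fork(P0) -> P1. 4 ppages; refcounts: pp0:2 pp1:2 pp2:2 pp3:2
Op 2: read(P1, v0) -> 16. No state change.
Op 3: read(P0, v0) -> 16. No state change.
Op 4: read(P0, v3) -> 14. No state change.
Op 5: write(P0, v2, 171). refcount(pp2)=2>1 -> COPY to pp4. 5 ppages; refcounts: pp0:2 pp1:2 pp2:1 pp3:2 pp4:1
Op 6: read(P0, v0) -> 16. No state change.
Op 7: write(P0, v3, 194). refcount(pp3)=2>1 -> COPY to pp5. 6 ppages; refcounts: pp0:2 pp1:2 pp2:1 pp3:1 pp4:1 pp5:1

Answer: 6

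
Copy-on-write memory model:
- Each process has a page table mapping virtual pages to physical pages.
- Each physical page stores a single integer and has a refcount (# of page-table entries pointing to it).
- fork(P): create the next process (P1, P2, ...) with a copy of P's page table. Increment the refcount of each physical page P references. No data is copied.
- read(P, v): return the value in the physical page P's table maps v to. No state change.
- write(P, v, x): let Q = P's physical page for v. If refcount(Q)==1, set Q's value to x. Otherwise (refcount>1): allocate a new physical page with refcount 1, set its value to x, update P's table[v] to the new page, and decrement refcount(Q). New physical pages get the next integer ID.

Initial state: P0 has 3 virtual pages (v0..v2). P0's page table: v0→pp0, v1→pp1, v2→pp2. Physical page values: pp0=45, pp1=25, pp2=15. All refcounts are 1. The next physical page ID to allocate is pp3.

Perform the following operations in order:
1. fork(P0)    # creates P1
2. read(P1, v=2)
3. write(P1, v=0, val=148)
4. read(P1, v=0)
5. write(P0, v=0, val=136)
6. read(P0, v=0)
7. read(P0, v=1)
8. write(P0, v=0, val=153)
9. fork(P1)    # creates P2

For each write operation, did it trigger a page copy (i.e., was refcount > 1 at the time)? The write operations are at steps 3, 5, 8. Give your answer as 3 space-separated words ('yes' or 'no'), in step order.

Op 1: fork(P0) -> P1. 3 ppages; refcounts: pp0:2 pp1:2 pp2:2
Op 2: read(P1, v2) -> 15. No state change.
Op 3: write(P1, v0, 148). refcount(pp0)=2>1 -> COPY to pp3. 4 ppages; refcounts: pp0:1 pp1:2 pp2:2 pp3:1
Op 4: read(P1, v0) -> 148. No state change.
Op 5: write(P0, v0, 136). refcount(pp0)=1 -> write in place. 4 ppages; refcounts: pp0:1 pp1:2 pp2:2 pp3:1
Op 6: read(P0, v0) -> 136. No state change.
Op 7: read(P0, v1) -> 25. No state change.
Op 8: write(P0, v0, 153). refcount(pp0)=1 -> write in place. 4 ppages; refcounts: pp0:1 pp1:2 pp2:2 pp3:1
Op 9: fork(P1) -> P2. 4 ppages; refcounts: pp0:1 pp1:3 pp2:3 pp3:2

yes no no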